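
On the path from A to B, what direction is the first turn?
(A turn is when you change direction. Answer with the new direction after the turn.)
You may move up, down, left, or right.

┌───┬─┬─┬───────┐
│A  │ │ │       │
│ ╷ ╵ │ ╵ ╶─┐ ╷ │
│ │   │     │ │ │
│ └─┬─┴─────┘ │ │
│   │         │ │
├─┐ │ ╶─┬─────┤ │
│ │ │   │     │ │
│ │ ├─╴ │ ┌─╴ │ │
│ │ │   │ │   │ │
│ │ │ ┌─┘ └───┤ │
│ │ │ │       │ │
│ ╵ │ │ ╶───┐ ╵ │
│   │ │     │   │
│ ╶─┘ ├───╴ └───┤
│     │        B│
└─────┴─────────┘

Directions: down, down, right, down, down, down, down, left, down, right, right, up, up, up, right, up, left, up, right, right, right, right, up, up, right, down, down, down, down, down, down, left, up, left, left, left, down, right, right, down, right, right
First turn direction: right

Solution:

┌───┬─┬─┬───────┐
│A  │ │ │    ↱ ↓│
│ ╷ ╵ │ ╵ ╶─┐ ╷ │
│↓│   │     │↑│↓│
│ └─┬─┴─────┘ │ │
│↳ ↓│↱ → → → ↑│↓│
├─┐ │ ╶─┬─────┤ │
│ │↓│↑ ↰│     │↓│
│ │ ├─╴ │ ┌─╴ │ │
│ │↓│↱ ↑│ │   │↓│
│ │ │ ┌─┘ └───┤ │
│ │↓│↑│↓ ← ← ↰│↓│
│ ╵ │ │ ╶───┐ ╵ │
│↓ ↲│↑│↳ → ↓│↑ ↲│
│ ╶─┘ ├───╴ └───┤
│↳ → ↑│    ↳ → B│
└─────┴─────────┘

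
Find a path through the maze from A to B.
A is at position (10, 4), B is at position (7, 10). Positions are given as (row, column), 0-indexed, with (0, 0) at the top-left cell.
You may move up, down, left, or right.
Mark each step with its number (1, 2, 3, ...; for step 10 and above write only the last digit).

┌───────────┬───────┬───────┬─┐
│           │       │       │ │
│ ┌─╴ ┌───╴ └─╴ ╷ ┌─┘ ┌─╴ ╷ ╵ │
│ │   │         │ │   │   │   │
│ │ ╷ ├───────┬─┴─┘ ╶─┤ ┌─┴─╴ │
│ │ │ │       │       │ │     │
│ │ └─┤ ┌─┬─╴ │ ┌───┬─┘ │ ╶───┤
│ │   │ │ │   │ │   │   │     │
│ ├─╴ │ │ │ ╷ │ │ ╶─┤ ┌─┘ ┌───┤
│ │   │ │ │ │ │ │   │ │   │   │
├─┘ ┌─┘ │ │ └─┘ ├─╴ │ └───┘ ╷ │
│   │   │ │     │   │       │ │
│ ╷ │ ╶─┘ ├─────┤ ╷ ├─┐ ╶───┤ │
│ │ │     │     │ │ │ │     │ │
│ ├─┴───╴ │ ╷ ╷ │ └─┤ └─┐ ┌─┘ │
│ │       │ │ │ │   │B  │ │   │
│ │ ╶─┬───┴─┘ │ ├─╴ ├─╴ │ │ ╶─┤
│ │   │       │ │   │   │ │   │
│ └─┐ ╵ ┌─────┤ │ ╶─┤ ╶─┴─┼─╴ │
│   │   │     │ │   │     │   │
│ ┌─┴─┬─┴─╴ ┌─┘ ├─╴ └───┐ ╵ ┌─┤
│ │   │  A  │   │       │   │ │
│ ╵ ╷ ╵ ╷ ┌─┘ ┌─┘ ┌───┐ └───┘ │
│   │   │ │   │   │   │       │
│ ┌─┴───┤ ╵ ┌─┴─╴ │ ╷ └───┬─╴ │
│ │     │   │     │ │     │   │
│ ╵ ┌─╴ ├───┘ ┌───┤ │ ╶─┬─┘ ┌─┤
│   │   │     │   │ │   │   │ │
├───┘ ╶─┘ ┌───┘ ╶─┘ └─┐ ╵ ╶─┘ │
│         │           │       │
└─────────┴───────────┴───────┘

Finding the shortest path from (10, 4) to (7, 10):
Path length: 81 steps
Directions: down → down → right → up → right → up → right → up → up → up → up → left → down → down → left → left → left → down → left → up → left → up → right → right → right → up → left → left → up → right → up → up → up → right → right → right → down → left → down → down → right → right → up → up → up → right → right → up → right → up → right → right → down → left → down → down → left → down → down → right → right → right → up → right → down → down → down → left → down → right → down → left → down → left → up → left → left → up → right → up → left

Solution:

┌───────────┬───────┬───────┬─┐
│           │       │0 1 2  │ │
│ ┌─╴ ┌───╴ └─╴ ╷ ┌─┘ ┌─╴ ╷ ╵ │
│ │   │         │ │8 9│4 3│   │
│ │ ╷ ├───────┬─┴─┘ ╶─┤ ┌─┴─╴ │
│ │ │ │3 4 5 6│5 6 7  │5│     │
│ │ └─┤ ┌─┬─╴ │ ┌───┬─┘ │ ╶───┤
│ │   │2│ │8 7│4│   │7 6│     │
│ ├─╴ │ │ │ ╷ │ │ ╶─┤ ┌─┘ ┌───┤
│ │   │1│ │9│ │3│   │8│   │3 4│
├─┘ ┌─┘ │ │ └─┘ ├─╴ │ └───┘ ╷ │
│   │9 0│ │0 1 2│   │9 0 1 2│5│
│ ╷ │ ╶─┘ ├─────┤ ╷ ├─┐ ╶───┤ │
│ │ │8 7 6│  2 1│ │ │ │     │6│
│ ├─┴───╴ │ ╷ ╷ │ └─┤ └─┐ ┌─┘ │
│ │2 3 4 5│ │3│0│   │B 0│ │8 7│
│ │ ╶─┬───┴─┘ │ ├─╴ ├─╴ │ │ ╶─┤
│ │1 0│7 6 5 4│9│   │8 9│ │9 0│
│ └─┐ ╵ ┌─────┤ │ ╶─┤ ╶─┴─┼─╴ │
│   │9 8│     │8│   │7 6 5│2 1│
│ ┌─┴─┬─┴─╴ ┌─┘ ├─╴ └───┐ ╵ ┌─┤
│ │   │  A  │6 7│       │4 3│ │
│ ╵ ╷ ╵ ╷ ┌─┘ ┌─┘ ┌───┐ └───┘ │
│   │   │1│4 5│   │   │       │
│ ┌─┴───┤ ╵ ┌─┴─╴ │ ╷ └───┬─╴ │
│ │     │2 3│     │ │     │   │
│ ╵ ┌─╴ ├───┘ ┌───┤ │ ╶─┬─┘ ┌─┤
│   │   │     │   │ │   │   │ │
├───┘ ╶─┘ ┌───┘ ╶─┘ └─┐ ╵ ╶─┘ │
│         │           │       │
└─────────┴───────────┴───────┘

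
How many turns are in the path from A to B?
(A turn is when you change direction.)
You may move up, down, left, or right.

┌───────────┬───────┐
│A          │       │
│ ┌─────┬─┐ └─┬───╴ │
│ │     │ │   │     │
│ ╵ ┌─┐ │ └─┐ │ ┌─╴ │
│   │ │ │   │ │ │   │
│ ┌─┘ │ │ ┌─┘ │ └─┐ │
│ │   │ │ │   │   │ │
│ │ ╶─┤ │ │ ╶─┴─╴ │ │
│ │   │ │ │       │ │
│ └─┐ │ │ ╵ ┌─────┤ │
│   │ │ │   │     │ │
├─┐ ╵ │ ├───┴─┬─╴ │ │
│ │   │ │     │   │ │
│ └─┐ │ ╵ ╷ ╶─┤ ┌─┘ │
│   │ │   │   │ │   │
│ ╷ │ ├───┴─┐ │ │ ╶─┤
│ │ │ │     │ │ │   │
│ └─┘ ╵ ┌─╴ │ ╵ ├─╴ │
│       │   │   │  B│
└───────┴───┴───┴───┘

Directions: right, right, right, right, right, down, right, down, down, left, down, right, right, right, up, left, up, up, right, right, down, down, down, down, down, down, left, down, right, down
Number of turns: 15

Solution:

┌───────────┬───────┐
│A → → → → ↓│       │
│ ┌─────┬─┐ └─┬───╴ │
│ │     │ │↳ ↓│↱ → ↓│
│ ╵ ┌─┐ │ └─┐ │ ┌─╴ │
│   │ │ │   │↓│↑│  ↓│
│ ┌─┘ │ │ ┌─┘ │ └─┐ │
│ │   │ │ │↓ ↲│↑ ↰│↓│
│ │ ╶─┤ │ │ ╶─┴─╴ │ │
│ │   │ │ │↳ → → ↑│↓│
│ └─┐ │ │ ╵ ┌─────┤ │
│   │ │ │   │     │↓│
├─┐ ╵ │ ├───┴─┬─╴ │ │
│ │   │ │     │   │↓│
│ └─┐ │ ╵ ╷ ╶─┤ ┌─┘ │
│   │ │   │   │ │↓ ↲│
│ ╷ │ ├───┴─┐ │ │ ╶─┤
│ │ │ │     │ │ │↳ ↓│
│ └─┘ ╵ ┌─╴ │ ╵ ├─╴ │
│       │   │   │  B│
└───────┴───┴───┴───┘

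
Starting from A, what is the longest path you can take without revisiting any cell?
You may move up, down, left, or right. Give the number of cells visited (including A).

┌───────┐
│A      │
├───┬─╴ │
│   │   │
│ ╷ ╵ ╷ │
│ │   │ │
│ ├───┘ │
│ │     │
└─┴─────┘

Finding longest simple path using DFS:
Start: (0, 0)
Longest path visits 12 cells
Path: A → right → right → right → down → left → down → left → up → left → down → down

Solution:

┌───────┐
│A → → ↓│
├───┬─╴ │
│↓ ↰│↓ ↲│
│ ╷ ╵ ╷ │
│↓│↑ ↲│ │
│ ├───┘ │
│B│     │
└─┴─────┘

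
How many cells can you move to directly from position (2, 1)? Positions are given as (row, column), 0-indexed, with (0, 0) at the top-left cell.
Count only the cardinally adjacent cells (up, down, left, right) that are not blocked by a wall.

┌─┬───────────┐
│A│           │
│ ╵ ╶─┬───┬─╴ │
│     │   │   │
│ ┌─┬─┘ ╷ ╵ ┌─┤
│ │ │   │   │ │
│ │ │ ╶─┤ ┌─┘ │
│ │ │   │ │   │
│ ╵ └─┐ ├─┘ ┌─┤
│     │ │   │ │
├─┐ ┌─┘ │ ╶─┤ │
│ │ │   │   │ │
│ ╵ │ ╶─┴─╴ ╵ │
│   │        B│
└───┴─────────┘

Checking passable neighbors of (2, 1):
Neighbors: (3, 1)
Count: 1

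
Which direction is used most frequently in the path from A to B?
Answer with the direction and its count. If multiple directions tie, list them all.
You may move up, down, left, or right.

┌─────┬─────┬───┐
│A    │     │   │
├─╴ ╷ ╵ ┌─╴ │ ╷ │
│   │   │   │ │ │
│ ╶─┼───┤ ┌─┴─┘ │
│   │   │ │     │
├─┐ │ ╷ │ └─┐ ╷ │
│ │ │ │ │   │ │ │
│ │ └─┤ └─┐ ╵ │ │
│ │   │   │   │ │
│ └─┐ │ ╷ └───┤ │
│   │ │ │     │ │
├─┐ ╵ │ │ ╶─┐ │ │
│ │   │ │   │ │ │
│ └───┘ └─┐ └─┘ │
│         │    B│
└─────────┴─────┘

Directions: right, right, down, right, up, right, right, down, left, down, down, right, down, right, up, up, right, down, down, down, down, down
Counts: {'right': 8, 'down': 10, 'up': 3, 'left': 1}
Most common: down (10 times)

Solution:

┌─────┬─────┬───┐
│A → ↓│↱ → ↓│   │
├─╴ ╷ ╵ ┌─╴ │ ╷ │
│   │↳ ↑│↓ ↲│ │ │
│ ╶─┼───┤ ┌─┴─┘ │
│   │   │↓│  ↱ ↓│
├─┐ │ ╷ │ └─┐ ╷ │
│ │ │ │ │↳ ↓│↑│↓│
│ │ └─┤ └─┐ ╵ │ │
│ │   │   │↳ ↑│↓│
│ └─┐ │ ╷ └───┤ │
│   │ │ │     │↓│
├─┐ ╵ │ │ ╶─┐ │ │
│ │   │ │   │ │↓│
│ └───┘ └─┐ └─┘ │
│         │    B│
└─────────┴─────┘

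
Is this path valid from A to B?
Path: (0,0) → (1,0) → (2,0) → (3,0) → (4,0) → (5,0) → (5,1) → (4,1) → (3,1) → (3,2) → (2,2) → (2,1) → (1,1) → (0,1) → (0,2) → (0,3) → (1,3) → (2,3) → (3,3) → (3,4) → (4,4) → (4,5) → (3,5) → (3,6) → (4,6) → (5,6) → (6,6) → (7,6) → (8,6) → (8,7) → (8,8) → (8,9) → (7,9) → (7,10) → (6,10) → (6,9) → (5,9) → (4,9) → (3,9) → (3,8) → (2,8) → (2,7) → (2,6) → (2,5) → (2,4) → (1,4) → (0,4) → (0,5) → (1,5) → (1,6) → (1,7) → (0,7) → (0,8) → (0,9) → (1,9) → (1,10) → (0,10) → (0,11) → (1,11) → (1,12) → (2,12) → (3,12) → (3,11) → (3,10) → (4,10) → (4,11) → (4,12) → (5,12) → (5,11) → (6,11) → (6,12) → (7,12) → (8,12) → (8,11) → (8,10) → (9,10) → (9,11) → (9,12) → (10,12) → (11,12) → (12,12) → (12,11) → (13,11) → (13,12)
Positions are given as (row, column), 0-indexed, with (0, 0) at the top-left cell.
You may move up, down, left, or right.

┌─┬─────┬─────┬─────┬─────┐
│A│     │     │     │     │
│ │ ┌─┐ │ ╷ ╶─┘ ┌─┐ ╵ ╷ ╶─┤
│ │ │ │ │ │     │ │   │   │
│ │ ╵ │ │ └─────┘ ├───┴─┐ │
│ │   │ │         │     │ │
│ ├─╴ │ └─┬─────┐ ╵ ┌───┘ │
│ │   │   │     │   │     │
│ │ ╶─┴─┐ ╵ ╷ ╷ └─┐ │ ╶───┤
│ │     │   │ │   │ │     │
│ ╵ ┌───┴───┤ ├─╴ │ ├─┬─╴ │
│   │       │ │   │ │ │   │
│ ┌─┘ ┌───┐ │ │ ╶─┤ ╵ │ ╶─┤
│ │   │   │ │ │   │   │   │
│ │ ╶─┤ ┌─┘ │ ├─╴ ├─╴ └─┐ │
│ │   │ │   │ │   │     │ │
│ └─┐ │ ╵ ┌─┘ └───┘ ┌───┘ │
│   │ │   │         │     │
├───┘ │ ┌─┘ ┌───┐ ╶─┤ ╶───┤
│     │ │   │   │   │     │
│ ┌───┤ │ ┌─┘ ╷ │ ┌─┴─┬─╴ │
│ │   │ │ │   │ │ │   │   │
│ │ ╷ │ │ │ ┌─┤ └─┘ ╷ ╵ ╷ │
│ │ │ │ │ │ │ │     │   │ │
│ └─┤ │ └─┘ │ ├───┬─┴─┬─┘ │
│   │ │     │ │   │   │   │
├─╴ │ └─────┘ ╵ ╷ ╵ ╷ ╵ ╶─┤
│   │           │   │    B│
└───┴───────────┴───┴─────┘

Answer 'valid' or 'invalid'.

Checking path validity:
Result: All consecutive moves are passable.

valid

Correct solution:

┌─┬─────┬─────┬─────┬─────┐
│A│↱ → ↓│↱ ↓  │↱ → ↓│↱ ↓  │
│ │ ┌─┐ │ ╷ ╶─┘ ┌─┐ ╵ ╷ ╶─┤
│↓│↑│ │↓│↑│↳ → ↑│ │↳ ↑│↳ ↓│
│ │ ╵ │ │ └─────┘ ├───┴─┐ │
│↓│↑ ↰│↓│↑ ← ← ← ↰│     │↓│
│ ├─╴ │ └─┬─────┐ ╵ ┌───┘ │
│↓│↱ ↑│↳ ↓│↱ ↓  │↑ ↰│↓ ← ↲│
│ │ ╶─┴─┐ ╵ ╷ ╷ └─┐ │ ╶───┤
│↓│↑    │↳ ↑│↓│   │↑│↳ → ↓│
│ ╵ ┌───┴───┤ ├─╴ │ ├─┬─╴ │
│↳ ↑│       │↓│   │↑│ │↓ ↲│
│ ┌─┘ ┌───┐ │ │ ╶─┤ ╵ │ ╶─┤
│ │   │   │ │↓│   │↑ ↰│↳ ↓│
│ │ ╶─┤ ┌─┘ │ ├─╴ ├─╴ └─┐ │
│ │   │ │   │↓│   │↱ ↑  │↓│
│ └─┐ │ ╵ ┌─┘ └───┘ ┌───┘ │
│   │ │   │  ↳ → → ↑│↓ ← ↲│
├───┘ │ ┌─┘ ┌───┐ ╶─┤ ╶───┤
│     │ │   │   │   │↳ → ↓│
│ ┌───┤ │ ┌─┘ ╷ │ ┌─┴─┬─╴ │
│ │   │ │ │   │ │ │   │  ↓│
│ │ ╷ │ │ │ ┌─┤ └─┘ ╷ ╵ ╷ │
│ │ │ │ │ │ │ │     │   │↓│
│ └─┤ │ └─┘ │ ├───┬─┴─┬─┘ │
│   │ │     │ │   │   │↓ ↲│
├─╴ │ └─────┘ ╵ ╷ ╵ ╷ ╵ ╶─┤
│   │           │   │  ↳ B│
└───┴───────────┴───┴─────┘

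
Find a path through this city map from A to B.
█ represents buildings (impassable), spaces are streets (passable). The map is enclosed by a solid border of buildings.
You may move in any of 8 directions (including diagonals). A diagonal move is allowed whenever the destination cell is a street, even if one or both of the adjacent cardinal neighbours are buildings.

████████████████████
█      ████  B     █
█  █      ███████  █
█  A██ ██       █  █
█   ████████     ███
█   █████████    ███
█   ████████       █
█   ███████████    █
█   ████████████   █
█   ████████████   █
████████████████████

Finding the shortest path from A to B:
Movement: 8-directional
Path length: 19 steps
Directions: up-right → right → right → right → right → right → down-right → right → right → right → right → right → down-right → up-right → up → up-left → left → left → left

Solution:

████████████████████
█      ████  B←←←  █
█  █→→→→→↘███████↖ █
█  A██ ██ →→→→→↘█↑ █
█   ████████    ↗███
█   █████████    ███
█   ████████       █
█   ███████████    █
█   ████████████   █
█   ████████████   █
████████████████████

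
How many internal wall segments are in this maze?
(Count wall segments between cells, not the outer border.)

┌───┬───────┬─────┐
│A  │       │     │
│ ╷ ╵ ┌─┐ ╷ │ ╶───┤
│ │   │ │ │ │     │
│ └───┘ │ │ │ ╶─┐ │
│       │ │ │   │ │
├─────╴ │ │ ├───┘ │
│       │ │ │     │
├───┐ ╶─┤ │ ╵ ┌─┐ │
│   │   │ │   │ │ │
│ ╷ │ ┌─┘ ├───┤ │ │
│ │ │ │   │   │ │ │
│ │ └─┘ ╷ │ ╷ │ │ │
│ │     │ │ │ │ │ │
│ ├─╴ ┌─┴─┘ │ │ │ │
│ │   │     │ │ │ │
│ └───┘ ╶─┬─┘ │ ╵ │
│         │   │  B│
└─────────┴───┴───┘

Counting internal wall segments:
Total internal walls: 64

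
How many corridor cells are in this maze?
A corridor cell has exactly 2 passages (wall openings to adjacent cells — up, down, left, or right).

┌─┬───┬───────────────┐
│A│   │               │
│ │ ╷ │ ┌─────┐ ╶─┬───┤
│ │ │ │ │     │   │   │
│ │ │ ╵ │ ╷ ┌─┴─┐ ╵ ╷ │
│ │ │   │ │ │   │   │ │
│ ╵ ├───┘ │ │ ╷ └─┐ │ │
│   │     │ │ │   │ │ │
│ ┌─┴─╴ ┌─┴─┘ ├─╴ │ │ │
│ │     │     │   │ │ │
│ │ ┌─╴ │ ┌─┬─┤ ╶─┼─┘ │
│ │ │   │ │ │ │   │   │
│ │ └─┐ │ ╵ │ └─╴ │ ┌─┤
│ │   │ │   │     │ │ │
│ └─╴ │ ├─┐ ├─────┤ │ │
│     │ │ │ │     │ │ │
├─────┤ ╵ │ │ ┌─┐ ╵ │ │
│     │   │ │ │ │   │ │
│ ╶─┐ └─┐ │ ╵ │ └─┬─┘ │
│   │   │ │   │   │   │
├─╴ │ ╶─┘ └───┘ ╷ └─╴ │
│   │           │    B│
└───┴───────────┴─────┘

Counting cells with exactly 2 passages:
Total corridor cells: 93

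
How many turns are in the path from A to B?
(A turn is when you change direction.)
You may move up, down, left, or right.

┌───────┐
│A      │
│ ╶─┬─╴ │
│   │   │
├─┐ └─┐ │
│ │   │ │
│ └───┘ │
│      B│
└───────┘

Directions: right, right, right, down, down, down
Number of turns: 1

Solution:

┌───────┐
│A → → ↓│
│ ╶─┬─╴ │
│   │  ↓│
├─┐ └─┐ │
│ │   │↓│
│ └───┘ │
│      B│
└───────┘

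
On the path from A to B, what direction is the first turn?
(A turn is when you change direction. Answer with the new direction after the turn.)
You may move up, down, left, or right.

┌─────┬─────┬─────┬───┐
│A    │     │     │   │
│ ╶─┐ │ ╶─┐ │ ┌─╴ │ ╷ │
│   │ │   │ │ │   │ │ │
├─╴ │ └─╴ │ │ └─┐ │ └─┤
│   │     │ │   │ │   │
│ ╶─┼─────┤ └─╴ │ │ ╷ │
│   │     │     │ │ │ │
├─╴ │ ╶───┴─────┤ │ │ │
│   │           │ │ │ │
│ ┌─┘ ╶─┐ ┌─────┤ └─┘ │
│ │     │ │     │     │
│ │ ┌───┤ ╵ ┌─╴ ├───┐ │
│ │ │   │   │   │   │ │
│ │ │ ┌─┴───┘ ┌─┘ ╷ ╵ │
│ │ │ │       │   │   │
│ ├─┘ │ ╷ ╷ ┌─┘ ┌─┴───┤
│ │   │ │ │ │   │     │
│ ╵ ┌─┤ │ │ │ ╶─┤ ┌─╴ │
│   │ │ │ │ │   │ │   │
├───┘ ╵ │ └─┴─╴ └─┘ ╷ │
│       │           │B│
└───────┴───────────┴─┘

Directions: right, right, down, down, right, right, up, left, up, right, right, down, down, down, right, right, up, left, up, up, right, right, down, down, down, down, down, right, right, down, down, left, up, left, down, left, down, left, down, right, down, right, right, up, right, down
First turn direction: down

Solution:

┌─────┬─────┬─────┬───┐
│A → ↓│↱ → ↓│↱ → ↓│   │
│ ╶─┐ │ ╶─┐ │ ┌─╴ │ ╷ │
│   │↓│↑ ↰│↓│↑│  ↓│ │ │
├─╴ │ └─╴ │ │ └─┐ │ └─┤
│   │↳ → ↑│↓│↑ ↰│↓│   │
│ ╶─┼─────┤ └─╴ │ │ ╷ │
│   │     │↳ → ↑│↓│ │ │
├─╴ │ ╶───┴─────┤ │ │ │
│   │           │↓│ │ │
│ ┌─┘ ╶─┐ ┌─────┤ └─┘ │
│ │     │ │     │↳ → ↓│
│ │ ┌───┤ ╵ ┌─╴ ├───┐ │
│ │ │   │   │   │↓ ↰│↓│
│ │ │ ┌─┴───┘ ┌─┘ ╷ ╵ │
│ │ │ │       │↓ ↲│↑ ↲│
│ ├─┘ │ ╷ ╷ ┌─┘ ┌─┴───┤
│ │   │ │ │ │↓ ↲│     │
│ ╵ ┌─┤ │ │ │ ╶─┤ ┌─╴ │
│   │ │ │ │ │↳ ↓│ │↱ ↓│
├───┘ ╵ │ └─┴─╴ └─┘ ╷ │
│       │      ↳ → ↑│B│
└───────┴───────────┴─┘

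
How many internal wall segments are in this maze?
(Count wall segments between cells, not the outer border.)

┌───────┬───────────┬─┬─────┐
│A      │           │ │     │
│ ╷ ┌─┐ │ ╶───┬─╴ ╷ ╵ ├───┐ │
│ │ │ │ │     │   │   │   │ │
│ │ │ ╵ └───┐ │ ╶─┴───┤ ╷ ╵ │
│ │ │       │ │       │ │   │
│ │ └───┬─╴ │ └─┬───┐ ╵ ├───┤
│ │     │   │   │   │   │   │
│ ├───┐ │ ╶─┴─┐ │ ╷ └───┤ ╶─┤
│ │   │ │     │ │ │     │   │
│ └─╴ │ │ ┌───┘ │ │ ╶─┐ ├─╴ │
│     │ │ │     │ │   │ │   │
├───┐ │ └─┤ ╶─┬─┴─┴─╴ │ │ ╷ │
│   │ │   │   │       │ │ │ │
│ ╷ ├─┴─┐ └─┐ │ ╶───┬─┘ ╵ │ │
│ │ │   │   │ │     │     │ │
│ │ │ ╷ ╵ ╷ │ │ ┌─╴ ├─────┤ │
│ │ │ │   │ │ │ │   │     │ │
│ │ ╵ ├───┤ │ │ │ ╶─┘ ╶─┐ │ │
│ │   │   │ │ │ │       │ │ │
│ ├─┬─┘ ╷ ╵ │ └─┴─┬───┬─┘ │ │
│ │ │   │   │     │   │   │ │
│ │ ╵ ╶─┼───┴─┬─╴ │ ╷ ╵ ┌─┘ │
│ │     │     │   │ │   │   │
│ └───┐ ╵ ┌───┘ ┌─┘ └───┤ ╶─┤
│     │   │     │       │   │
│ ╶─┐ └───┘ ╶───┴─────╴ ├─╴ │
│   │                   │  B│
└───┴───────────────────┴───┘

Counting internal wall segments:
Total internal walls: 169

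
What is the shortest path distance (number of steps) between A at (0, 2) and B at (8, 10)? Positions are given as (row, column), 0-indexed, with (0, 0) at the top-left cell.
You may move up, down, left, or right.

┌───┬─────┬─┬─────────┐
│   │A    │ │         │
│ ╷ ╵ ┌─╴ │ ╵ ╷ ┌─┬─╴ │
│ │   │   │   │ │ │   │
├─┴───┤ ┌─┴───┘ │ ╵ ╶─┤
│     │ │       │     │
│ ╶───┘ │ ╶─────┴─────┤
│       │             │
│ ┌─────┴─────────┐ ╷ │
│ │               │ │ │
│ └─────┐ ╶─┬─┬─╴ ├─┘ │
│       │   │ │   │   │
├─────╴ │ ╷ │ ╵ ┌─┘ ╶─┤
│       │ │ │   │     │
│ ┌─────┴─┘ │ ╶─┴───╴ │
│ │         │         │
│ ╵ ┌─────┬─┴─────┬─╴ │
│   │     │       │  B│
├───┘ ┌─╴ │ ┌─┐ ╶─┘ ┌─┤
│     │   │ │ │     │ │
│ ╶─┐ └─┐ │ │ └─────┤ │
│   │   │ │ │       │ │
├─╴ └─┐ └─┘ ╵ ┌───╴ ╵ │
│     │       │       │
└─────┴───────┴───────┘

Finding path from (0, 2) to (8, 10):
Path: (0,2) → (0,3) → (0,4) → (1,4) → (1,3) → (2,3) → (3,3) → (3,2) → (3,1) → (3,0) → (4,0) → (5,0) → (5,1) → (5,2) → (5,3) → (6,3) → (6,2) → (6,1) → (6,0) → (7,0) → (8,0) → (8,1) → (7,1) → (7,2) → (7,3) → (7,4) → (7,5) → (6,5) → (5,5) → (5,4) → (4,4) → (4,5) → (4,6) → (4,7) → (4,8) → (5,8) → (5,7) → (6,7) → (6,6) → (7,6) → (7,7) → (7,8) → (7,9) → (7,10) → (8,10)
Distance: 44 steps

Solution:

┌───┬─────┬─┬─────────┐
│   │A → ↓│ │         │
│ ╷ ╵ ┌─╴ │ ╵ ╷ ┌─┬─╴ │
│ │   │↓ ↲│   │ │ │   │
├─┴───┤ ┌─┴───┘ │ ╵ ╶─┤
│     │↓│       │     │
│ ╶───┘ │ ╶─────┴─────┤
│↓ ← ← ↲│             │
│ ┌─────┴─────────┐ ╷ │
│↓│      ↱ → → → ↓│ │ │
│ └─────┐ ╶─┬─┬─╴ ├─┘ │
│↳ → → ↓│↑ ↰│ │↓ ↲│   │
├─────╴ │ ╷ │ ╵ ┌─┘ ╶─┤
│↓ ← ← ↲│ │↑│↓ ↲│     │
│ ┌─────┴─┘ │ ╶─┴───╴ │
│↓│↱ → → → ↑│↳ → → → ↓│
│ ╵ ┌─────┬─┴─────┬─╴ │
│↳ ↑│     │       │  B│
├───┘ ┌─╴ │ ┌─┐ ╶─┘ ┌─┤
│     │   │ │ │     │ │
│ ╶─┐ └─┐ │ │ └─────┤ │
│   │   │ │ │       │ │
├─╴ └─┐ └─┘ ╵ ┌───╴ ╵ │
│     │       │       │
└─────┴───────┴───────┘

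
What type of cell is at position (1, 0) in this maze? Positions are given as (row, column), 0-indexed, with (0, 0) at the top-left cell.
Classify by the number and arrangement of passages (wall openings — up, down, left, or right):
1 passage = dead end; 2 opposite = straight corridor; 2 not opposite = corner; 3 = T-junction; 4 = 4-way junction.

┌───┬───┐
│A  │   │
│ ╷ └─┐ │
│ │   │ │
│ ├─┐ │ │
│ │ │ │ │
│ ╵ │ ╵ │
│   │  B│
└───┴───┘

Checking cell at (1, 0):
Number of passages: 2
Cell type: straight corridor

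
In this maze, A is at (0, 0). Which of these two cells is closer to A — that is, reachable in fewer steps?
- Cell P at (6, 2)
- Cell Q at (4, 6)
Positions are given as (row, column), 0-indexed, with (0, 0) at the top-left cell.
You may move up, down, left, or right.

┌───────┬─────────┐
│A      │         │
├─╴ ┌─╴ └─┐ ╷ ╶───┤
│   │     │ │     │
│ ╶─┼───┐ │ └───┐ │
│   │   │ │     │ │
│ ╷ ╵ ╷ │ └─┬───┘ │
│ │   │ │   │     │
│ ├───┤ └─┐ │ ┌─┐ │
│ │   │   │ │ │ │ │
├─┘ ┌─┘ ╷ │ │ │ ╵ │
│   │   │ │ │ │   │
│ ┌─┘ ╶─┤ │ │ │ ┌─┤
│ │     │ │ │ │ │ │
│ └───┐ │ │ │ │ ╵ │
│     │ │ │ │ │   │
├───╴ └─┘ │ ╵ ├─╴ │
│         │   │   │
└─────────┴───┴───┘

Shortest path A → P at (6, 2): 14 steps
Shortest path A → Q at (4, 6): 18 steps

P is closer (14 steps vs 18 steps).

Path to P:

┌───────┬─────────┐
│A ↓    │         │
├─╴ ┌─╴ └─┐ ╷ ╶───┤
│↓ ↲│     │ │     │
│ ╶─┼───┐ │ └───┐ │
│↳ ↓│↱ ↓│ │     │ │
│ ╷ ╵ ╷ │ └─┬───┘ │
│ │↳ ↑│↓│   │     │
│ ├───┤ └─┐ │ ┌─┐ │
│ │   │↓  │ │ │ │ │
├─┘ ┌─┘ ╷ │ │ │ ╵ │
│   │↓ ↲│ │ │ │   │
│ ┌─┘ ╶─┤ │ │ │ ┌─┤
│ │  P  │ │ │ │ │ │
│ └───┐ │ │ │ │ ╵ │
│     │ │ │ │ │   │
├───╴ └─┘ │ ╵ ├─╴ │
│         │   │   │
└─────────┴───┴───┘

Path to Q:

┌───────┬─────────┐
│A → → ↓│         │
├─╴ ┌─╴ └─┐ ╷ ╶───┤
│   │  ↳ ↓│ │     │
│ ╶─┼───┐ │ └───┐ │
│   │   │↓│     │ │
│ ╷ ╵ ╷ │ └─┬───┘ │
│ │   │ │↳ ↓│     │
│ ├───┤ └─┐ │ ┌─┐ │
│ │   │   │↓│Q│ │ │
├─┘ ┌─┘ ╷ │ │ │ ╵ │
│   │   │ │↓│↑│   │
│ ┌─┘ ╶─┤ │ │ │ ┌─┤
│ │     │ │↓│↑│ │ │
│ └───┐ │ │ │ │ ╵ │
│     │ │ │↓│↑│   │
├───╴ └─┘ │ ╵ ├─╴ │
│         │↳ ↑│   │
└─────────┴───┴───┘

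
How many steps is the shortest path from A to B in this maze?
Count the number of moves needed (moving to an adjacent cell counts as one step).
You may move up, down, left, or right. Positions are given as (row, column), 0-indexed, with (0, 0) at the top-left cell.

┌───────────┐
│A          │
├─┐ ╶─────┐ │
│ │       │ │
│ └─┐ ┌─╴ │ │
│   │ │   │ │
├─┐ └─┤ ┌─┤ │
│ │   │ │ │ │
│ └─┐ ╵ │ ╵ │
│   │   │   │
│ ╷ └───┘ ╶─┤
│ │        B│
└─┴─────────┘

Using BFS to find shortest path:
Start: (0, 0), End: (5, 5)
Path found:
(0,0) → (0,1) → (0,2) → (0,3) → (0,4) → (0,5) → (1,5) → (2,5) → (3,5) → (4,5) → (4,4) → (5,4) → (5,5)
Number of steps: 12

Solution:

┌───────────┐
│A → → → → ↓│
├─┐ ╶─────┐ │
│ │       │↓│
│ └─┐ ┌─╴ │ │
│   │ │   │↓│
├─┐ └─┤ ┌─┤ │
│ │   │ │ │↓│
│ └─┐ ╵ │ ╵ │
│   │   │↓ ↲│
│ ╷ └───┘ ╶─┤
│ │      ↳ B│
└─┴─────────┘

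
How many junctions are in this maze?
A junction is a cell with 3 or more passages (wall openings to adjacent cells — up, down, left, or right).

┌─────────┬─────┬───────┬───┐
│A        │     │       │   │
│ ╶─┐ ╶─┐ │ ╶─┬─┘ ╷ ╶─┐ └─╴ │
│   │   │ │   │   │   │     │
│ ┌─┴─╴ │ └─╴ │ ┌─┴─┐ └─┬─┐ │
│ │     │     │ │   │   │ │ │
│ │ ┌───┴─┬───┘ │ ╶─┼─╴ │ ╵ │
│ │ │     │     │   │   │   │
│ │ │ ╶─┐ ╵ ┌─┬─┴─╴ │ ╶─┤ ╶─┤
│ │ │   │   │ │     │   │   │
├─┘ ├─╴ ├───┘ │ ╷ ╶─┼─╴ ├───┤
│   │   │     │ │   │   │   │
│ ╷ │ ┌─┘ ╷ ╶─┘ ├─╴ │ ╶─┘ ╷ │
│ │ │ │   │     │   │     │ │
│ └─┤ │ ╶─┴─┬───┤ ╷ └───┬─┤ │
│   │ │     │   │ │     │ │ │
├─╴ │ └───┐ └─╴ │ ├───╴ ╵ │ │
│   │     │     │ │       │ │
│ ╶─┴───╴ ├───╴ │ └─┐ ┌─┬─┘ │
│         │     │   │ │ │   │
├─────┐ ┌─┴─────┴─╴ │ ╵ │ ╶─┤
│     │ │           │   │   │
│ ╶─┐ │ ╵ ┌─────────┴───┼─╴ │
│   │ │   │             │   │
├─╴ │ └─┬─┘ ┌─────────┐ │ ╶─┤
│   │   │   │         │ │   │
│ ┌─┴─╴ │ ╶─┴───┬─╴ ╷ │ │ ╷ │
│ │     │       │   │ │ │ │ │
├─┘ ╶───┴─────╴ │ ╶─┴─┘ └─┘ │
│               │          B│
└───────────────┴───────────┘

Checking each cell for number of passages:

Junctions found (3+ passages):
  (0, 2): 3 passages
  (0, 9): 3 passages
  (1, 0): 3 passages
  (1, 13): 3 passages
  (3, 12): 3 passages
  (4, 8): 3 passages
  (5, 1): 3 passages
  (5, 5): 3 passages
  (6, 9): 3 passages
  (8, 7): 3 passages
  (8, 10): 3 passages
  (8, 11): 3 passages
  (9, 3): 3 passages
  (12, 9): 3 passages
  (12, 12): 3 passages
  (14, 1): 3 passages
  (14, 11): 3 passages
Total junctions: 17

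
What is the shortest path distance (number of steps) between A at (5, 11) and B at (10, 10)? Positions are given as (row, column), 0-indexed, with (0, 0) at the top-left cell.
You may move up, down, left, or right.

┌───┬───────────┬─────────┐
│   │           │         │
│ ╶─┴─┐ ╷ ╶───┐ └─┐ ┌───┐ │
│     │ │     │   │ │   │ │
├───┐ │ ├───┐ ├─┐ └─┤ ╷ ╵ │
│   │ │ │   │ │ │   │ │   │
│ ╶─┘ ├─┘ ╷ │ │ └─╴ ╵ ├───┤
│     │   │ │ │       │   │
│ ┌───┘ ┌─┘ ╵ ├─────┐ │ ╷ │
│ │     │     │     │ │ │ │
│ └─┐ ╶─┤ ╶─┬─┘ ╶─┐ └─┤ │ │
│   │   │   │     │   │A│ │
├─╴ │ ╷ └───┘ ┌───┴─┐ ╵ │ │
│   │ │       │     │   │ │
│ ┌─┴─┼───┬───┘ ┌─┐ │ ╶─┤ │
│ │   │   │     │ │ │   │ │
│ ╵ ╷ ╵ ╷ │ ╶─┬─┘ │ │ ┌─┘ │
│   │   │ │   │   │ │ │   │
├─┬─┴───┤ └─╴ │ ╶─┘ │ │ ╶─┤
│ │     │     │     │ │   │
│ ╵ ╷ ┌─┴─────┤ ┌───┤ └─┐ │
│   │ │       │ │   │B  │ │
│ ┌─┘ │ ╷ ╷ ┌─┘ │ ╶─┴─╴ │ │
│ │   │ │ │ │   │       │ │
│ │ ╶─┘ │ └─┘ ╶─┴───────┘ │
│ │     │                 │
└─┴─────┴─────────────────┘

Finding path from (5, 11) to (10, 10):
Path: (5,11) → (6,11) → (6,10) → (7,10) → (8,10) → (9,10) → (10,10)
Distance: 6 steps

Solution:

┌───┬───────────┬─────────┐
│   │           │         │
│ ╶─┴─┐ ╷ ╶───┐ └─┐ ┌───┐ │
│     │ │     │   │ │   │ │
├───┐ │ ├───┐ ├─┐ └─┤ ╷ ╵ │
│   │ │ │   │ │ │   │ │   │
│ ╶─┘ ├─┘ ╷ │ │ └─╴ ╵ ├───┤
│     │   │ │ │       │   │
│ ┌───┘ ┌─┘ ╵ ├─────┐ │ ╷ │
│ │     │     │     │ │ │ │
│ └─┐ ╶─┤ ╶─┬─┘ ╶─┐ └─┤ │ │
│   │   │   │     │   │A│ │
├─╴ │ ╷ └───┘ ┌───┴─┐ ╵ │ │
│   │ │       │     │↓ ↲│ │
│ ┌─┴─┼───┬───┘ ┌─┐ │ ╶─┤ │
│ │   │   │     │ │ │↓  │ │
│ ╵ ╷ ╵ ╷ │ ╶─┬─┘ │ │ ┌─┘ │
│   │   │ │   │   │ │↓│   │
├─┬─┴───┤ └─╴ │ ╶─┘ │ │ ╶─┤
│ │     │     │     │↓│   │
│ ╵ ╷ ┌─┴─────┤ ┌───┤ └─┐ │
│   │ │       │ │   │B  │ │
│ ┌─┘ │ ╷ ╷ ┌─┘ │ ╶─┴─╴ │ │
│ │   │ │ │ │   │       │ │
│ │ ╶─┘ │ └─┘ ╶─┴───────┘ │
│ │     │                 │
└─┴─────┴─────────────────┘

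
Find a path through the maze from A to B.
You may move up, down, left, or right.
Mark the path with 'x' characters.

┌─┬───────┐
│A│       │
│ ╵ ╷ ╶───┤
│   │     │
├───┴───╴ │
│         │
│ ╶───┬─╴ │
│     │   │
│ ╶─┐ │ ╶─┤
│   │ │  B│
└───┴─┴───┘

Finding the shortest path through the maze:
Path length: 12 steps
Directions: down → right → up → right → down → right → right → down → down → left → down → right

Solution:

┌─┬───────┐
│A│x x    │
│ ╵ ╷ ╶───┤
│x x│x x x│
├───┴───╴ │
│        x│
│ ╶───┬─╴ │
│     │x x│
│ ╶─┐ │ ╶─┤
│   │ │x B│
└───┴─┴───┘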